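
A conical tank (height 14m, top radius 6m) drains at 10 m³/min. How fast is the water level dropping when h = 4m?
245/(72π) ≈ 1.083 m/min

r/h = 6/14, so r = (3/7)h
V = (1/3)πr²h = (1/3)π((3/7)h)²h = (3/49)πh³
dV/dh = (9/49)πh²
dh/dt = (dV/dt)/(dV/dh) = -10/((9/49)π·4²) = -245/(72π) m/min
The level is dropping at 245/(72π) ≈ 1.083 m/min.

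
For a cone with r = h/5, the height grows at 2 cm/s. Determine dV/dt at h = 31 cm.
1922π/25 cm³/s

V = (1/3)π(h/5)²h = πh³/75
dV/dt = πh²/25 · 2
At h = 31: dV/dt = 1922π/25 cm³/s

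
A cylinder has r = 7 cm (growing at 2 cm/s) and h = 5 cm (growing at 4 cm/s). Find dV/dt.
336π cm³/s

V = πr²h
dV/dt = 2πrh·dr/dt + πr²·dh/dt
= 2π(7)(5)(2) + π(7)²(4)
= 336π cm³/s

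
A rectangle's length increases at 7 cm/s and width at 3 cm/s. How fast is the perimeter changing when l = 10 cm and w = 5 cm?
20 cm/s

P = 2(l + w)
dP/dt = 2(dl/dt + dw/dt) = 2(7 + 3) = 20 cm/s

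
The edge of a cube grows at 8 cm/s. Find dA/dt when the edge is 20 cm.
1920 cm²/s

A = 6s²
dA/dt = 12s · ds/dt = 12·20·8 = 1920 cm²/s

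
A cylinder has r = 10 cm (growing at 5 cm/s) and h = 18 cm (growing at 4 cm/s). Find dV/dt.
2200π cm³/s

V = πr²h
dV/dt = 2πrh·dr/dt + πr²·dh/dt
= 2π(10)(18)(5) + π(10)²(4)
= 2200π cm³/s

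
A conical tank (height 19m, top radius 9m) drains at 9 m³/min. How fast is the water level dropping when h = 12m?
361/(1296π) ≈ 0.08867 m/min

r/h = 9/19, so r = (9/19)h
V = (1/3)πr²h = (1/3)π((9/19)h)²h = (27/361)πh³
dV/dh = (81/361)πh²
dh/dt = (dV/dt)/(dV/dh) = -9/((81/361)π·12²) = -361/(1296π) m/min
The level is dropping at 361/(1296π) ≈ 0.08867 m/min.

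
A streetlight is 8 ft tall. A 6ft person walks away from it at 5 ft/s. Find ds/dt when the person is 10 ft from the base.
15 ft/s

By similar triangles: 8/(x+s) = 6/s
Solving: s = 6x/2
ds/dt = 6/2 · dx/dt = 3 · 5 = 15 ft/s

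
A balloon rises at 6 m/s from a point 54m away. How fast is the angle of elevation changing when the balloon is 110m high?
0.021577 rad/s

tan(θ) = y/54
sec²(θ) · dθ/dt = (1/54) · dy/dt
dθ/dt = cos²(θ)/54 · 6 = 54/(54² + 110²) · 6
dθ/dt = 0.021577 rad/s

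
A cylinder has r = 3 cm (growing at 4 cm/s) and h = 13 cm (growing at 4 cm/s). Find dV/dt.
348π cm³/s

V = πr²h
dV/dt = 2πrh·dr/dt + πr²·dh/dt
= 2π(3)(13)(4) + π(3)²(4)
= 348π cm³/s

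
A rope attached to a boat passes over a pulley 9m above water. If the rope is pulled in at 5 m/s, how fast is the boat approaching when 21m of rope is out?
7√10/4 ≈ 5.534 m/s

rope² = x² + 9²
x = √(21² - 9²) = 6√10
dx/dt = (rope/x) · d(rope)/dt = (21/(6√10)) · (-5) = -7√10/4 m/s
The boat approaches at 7√10/4 ≈ 5.534 m/s.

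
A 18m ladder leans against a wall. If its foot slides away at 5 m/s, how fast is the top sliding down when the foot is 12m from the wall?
2√5 ≈ 4.472 m/s

x² + y² = 18²
2x·dx/dt + 2y·dy/dt = 0
dy/dt = -x/y · dx/dt = -12/(6√5) · 5 = -2√5 m/s
The top is descending at 2√5 ≈ 4.472 m/s.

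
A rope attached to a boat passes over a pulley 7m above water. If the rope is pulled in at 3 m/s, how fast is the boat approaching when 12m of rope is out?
36√95/95 ≈ 3.694 m/s

rope² = x² + 7²
x = √(12² - 7²) = √95
dx/dt = (rope/x) · d(rope)/dt = (12/√95) · (-3) = -36√95/95 m/s
The boat approaches at 36√95/95 ≈ 3.694 m/s.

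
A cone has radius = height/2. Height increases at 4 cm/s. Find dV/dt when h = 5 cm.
25π cm³/s

V = (1/3)π(h/2)²h = πh³/12
dV/dt = πh²/4 · 4
At h = 5: dV/dt = 25π cm³/s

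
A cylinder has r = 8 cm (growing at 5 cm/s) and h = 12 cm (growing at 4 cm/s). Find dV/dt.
1216π cm³/s

V = πr²h
dV/dt = 2πrh·dr/dt + πr²·dh/dt
= 2π(8)(12)(5) + π(8)²(4)
= 1216π cm³/s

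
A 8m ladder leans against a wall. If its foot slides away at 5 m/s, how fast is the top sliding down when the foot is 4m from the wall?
5√3/3 ≈ 2.887 m/s

x² + y² = 8²
2x·dx/dt + 2y·dy/dt = 0
dy/dt = -x/y · dx/dt = -4/(4√3) · 5 = -5√3/3 m/s
The top is descending at 5√3/3 ≈ 2.887 m/s.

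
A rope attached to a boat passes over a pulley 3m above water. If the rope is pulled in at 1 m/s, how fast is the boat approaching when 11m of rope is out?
11√7/28 ≈ 1.039 m/s

rope² = x² + 3²
x = √(11² - 3²) = 4√7
dx/dt = (rope/x) · d(rope)/dt = (11/(4√7)) · (-1) = -11√7/28 m/s
The boat approaches at 11√7/28 ≈ 1.039 m/s.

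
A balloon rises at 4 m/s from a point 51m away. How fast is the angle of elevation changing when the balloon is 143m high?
0.00885 rad/s

tan(θ) = y/51
sec²(θ) · dθ/dt = (1/51) · dy/dt
dθ/dt = cos²(θ)/51 · 4 = 51/(51² + 143²) · 4
dθ/dt = 0.00885 rad/s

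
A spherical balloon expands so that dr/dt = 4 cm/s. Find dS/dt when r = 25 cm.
800π cm²/s

S = 4πr²
dS/dt = dS/dr · dr/dt = 8πr · 4
At r = 25: dS/dt = 800π cm²/s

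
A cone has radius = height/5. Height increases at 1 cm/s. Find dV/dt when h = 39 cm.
1521π/25 cm³/s

V = (1/3)π(h/5)²h = πh³/75
dV/dt = πh²/25 · 1
At h = 39: dV/dt = 1521π/25 cm³/s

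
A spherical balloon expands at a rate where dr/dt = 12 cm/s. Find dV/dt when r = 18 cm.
15552π cm³/s

V = (4/3)πr³
dV/dt = dV/dr · dr/dt = 4πr² · 12
At r = 18: dV/dt = 15552π cm³/s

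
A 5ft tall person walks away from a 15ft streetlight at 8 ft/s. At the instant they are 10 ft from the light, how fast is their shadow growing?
4 ft/s

By similar triangles: 15/(x+s) = 5/s
Solving: s = 5x/10
ds/dt = 5/10 · dx/dt = 1/2 · 8 = 4 ft/s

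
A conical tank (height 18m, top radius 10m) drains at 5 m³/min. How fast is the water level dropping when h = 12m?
9/(80π) ≈ 0.03581 m/min

r/h = 10/18, so r = (5/9)h
V = (1/3)πr²h = (1/3)π((5/9)h)²h = (25/243)πh³
dV/dh = (25/81)πh²
dh/dt = (dV/dt)/(dV/dh) = -5/((25/81)π·12²) = -9/(80π) m/min
The level is dropping at 9/(80π) ≈ 0.03581 m/min.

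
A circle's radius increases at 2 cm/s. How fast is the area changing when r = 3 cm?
12π cm²/s

A = πr²
dA/dt = 2πr · dr/dt = 2π(3)(2) = 12π cm²/s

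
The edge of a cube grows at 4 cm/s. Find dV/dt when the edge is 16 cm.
3072 cm³/s

V = s³
dV/dt = 3s² · ds/dt = 3·16²·4 = 3072 cm³/s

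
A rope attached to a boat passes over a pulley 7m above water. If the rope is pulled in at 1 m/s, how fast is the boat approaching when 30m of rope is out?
30√851/851 ≈ 1.028 m/s

rope² = x² + 7²
x = √(30² - 7²) = √851
dx/dt = (rope/x) · d(rope)/dt = (30/√851) · (-1) = -30√851/851 m/s
The boat approaches at 30√851/851 ≈ 1.028 m/s.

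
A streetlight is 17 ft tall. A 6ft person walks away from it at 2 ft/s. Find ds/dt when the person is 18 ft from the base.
12/11 ft/s

By similar triangles: 17/(x+s) = 6/s
Solving: s = 6x/11
ds/dt = 6/11 · dx/dt = 6/11 · 2 = 12/11 ft/s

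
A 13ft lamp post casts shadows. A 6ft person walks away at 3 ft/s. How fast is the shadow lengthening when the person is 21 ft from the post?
18/7 ft/s

By similar triangles: 13/(x+s) = 6/s
Solving: s = 6x/7
ds/dt = 6/7 · dx/dt = 6/7 · 3 = 18/7 ft/s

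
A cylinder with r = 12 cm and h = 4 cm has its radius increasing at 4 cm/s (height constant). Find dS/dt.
224π cm²/s

S = 2πrh + 2πr² (lateral + bases)
dS/dt = (2πh + 4πr)·dr/dt = (2π·4 + 4π·12)·4
= 224π cm²/s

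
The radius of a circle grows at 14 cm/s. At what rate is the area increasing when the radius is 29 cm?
812π cm²/s

A = πr²
dA/dt = 2πr · dr/dt = 2π(29)(14) = 812π cm²/s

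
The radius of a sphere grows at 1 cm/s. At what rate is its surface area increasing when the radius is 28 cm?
224π cm²/s

S = 4πr²
dS/dt = dS/dr · dr/dt = 8πr · 1
At r = 28: dS/dt = 224π cm²/s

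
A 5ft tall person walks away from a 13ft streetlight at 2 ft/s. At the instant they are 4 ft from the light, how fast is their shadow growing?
5/4 ft/s

By similar triangles: 13/(x+s) = 5/s
Solving: s = 5x/8
ds/dt = 5/8 · dx/dt = 5/8 · 2 = 5/4 ft/s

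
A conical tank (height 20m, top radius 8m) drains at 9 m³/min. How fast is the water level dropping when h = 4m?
225/(64π) ≈ 1.119 m/min

r/h = 8/20, so r = (2/5)h
V = (1/3)πr²h = (1/3)π((2/5)h)²h = (4/75)πh³
dV/dh = (4/25)πh²
dh/dt = (dV/dt)/(dV/dh) = -9/((4/25)π·4²) = -225/(64π) m/min
The level is dropping at 225/(64π) ≈ 1.119 m/min.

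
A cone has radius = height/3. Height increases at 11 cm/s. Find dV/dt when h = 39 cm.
1859π cm³/s

V = (1/3)π(h/3)²h = πh³/27
dV/dt = πh²/9 · 11
At h = 39: dV/dt = 1859π cm³/s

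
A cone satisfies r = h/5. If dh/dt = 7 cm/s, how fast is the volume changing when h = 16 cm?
1792π/25 cm³/s

V = (1/3)π(h/5)²h = πh³/75
dV/dt = πh²/25 · 7
At h = 16: dV/dt = 1792π/25 cm³/s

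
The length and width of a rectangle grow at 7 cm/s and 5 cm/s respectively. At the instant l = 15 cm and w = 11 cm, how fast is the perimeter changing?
24 cm/s

P = 2(l + w)
dP/dt = 2(dl/dt + dw/dt) = 2(7 + 5) = 24 cm/s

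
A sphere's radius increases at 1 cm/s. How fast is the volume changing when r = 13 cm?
676π cm³/s

V = (4/3)πr³
dV/dt = dV/dr · dr/dt = 4πr² · 1
At r = 13: dV/dt = 676π cm³/s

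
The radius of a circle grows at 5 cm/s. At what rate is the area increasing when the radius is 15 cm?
150π cm²/s

A = πr²
dA/dt = 2πr · dr/dt = 2π(15)(5) = 150π cm²/s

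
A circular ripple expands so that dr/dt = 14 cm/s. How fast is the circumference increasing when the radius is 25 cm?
28π cm/s

C = 2πr
dC/dt = 2π · dr/dt = 2π · 14 = 28π cm/s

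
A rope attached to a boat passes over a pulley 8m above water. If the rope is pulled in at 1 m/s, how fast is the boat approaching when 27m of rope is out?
27√665/665 ≈ 1.047 m/s

rope² = x² + 8²
x = √(27² - 8²) = √665
dx/dt = (rope/x) · d(rope)/dt = (27/√665) · (-1) = -27√665/665 m/s
The boat approaches at 27√665/665 ≈ 1.047 m/s.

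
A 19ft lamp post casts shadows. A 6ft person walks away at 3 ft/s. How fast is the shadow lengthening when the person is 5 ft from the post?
18/13 ft/s

By similar triangles: 19/(x+s) = 6/s
Solving: s = 6x/13
ds/dt = 6/13 · dx/dt = 6/13 · 3 = 18/13 ft/s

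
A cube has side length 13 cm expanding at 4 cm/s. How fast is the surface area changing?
624 cm²/s

A = 6s²
dA/dt = 12s · ds/dt = 12·13·4 = 624 cm²/s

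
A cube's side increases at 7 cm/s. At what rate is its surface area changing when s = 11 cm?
924 cm²/s

A = 6s²
dA/dt = 12s · ds/dt = 12·11·7 = 924 cm²/s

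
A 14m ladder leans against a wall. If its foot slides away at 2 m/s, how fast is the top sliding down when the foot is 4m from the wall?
4√5/15 ≈ 0.5963 m/s

x² + y² = 14²
2x·dx/dt + 2y·dy/dt = 0
dy/dt = -x/y · dx/dt = -4/(6√5) · 2 = -4√5/15 m/s
The top is descending at 4√5/15 ≈ 0.5963 m/s.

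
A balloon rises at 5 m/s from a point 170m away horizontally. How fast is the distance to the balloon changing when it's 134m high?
335√11714/11714 ≈ 3.095 m/s

z² = 170² + y²
z = √(170² + 134²) = 2√11714
dz/dt = y/z · dy/dt = 134/(2√11714) · 5 = 335√11714/11714 ≈ 3.095 m/s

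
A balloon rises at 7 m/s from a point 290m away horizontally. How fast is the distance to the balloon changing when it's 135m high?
189√4093/4093 ≈ 2.954 m/s

z² = 290² + y²
z = √(290² + 135²) = 5√4093
dz/dt = y/z · dy/dt = 135/(5√4093) · 7 = 189√4093/4093 ≈ 2.954 m/s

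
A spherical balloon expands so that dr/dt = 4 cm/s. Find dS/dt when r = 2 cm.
64π cm²/s

S = 4πr²
dS/dt = dS/dr · dr/dt = 8πr · 4
At r = 2: dS/dt = 64π cm²/s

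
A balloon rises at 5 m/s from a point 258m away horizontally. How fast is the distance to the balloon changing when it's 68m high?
170√13/481 ≈ 1.274 m/s

z² = 258² + y²
z = √(258² + 68²) = 74√13
dz/dt = y/z · dy/dt = 68/(74√13) · 5 = 170√13/481 ≈ 1.274 m/s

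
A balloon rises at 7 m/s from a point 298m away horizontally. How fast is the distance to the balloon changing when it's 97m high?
679√98213/98213 ≈ 2.167 m/s

z² = 298² + y²
z = √(298² + 97²) = √98213
dz/dt = y/z · dy/dt = 97/√98213 · 7 = 679√98213/98213 ≈ 2.167 m/s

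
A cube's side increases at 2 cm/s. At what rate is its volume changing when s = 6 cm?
216 cm³/s

V = s³
dV/dt = 3s² · ds/dt = 3·6²·2 = 216 cm³/s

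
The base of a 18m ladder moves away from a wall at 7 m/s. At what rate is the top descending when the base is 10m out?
5√14/4 ≈ 4.677 m/s

x² + y² = 18²
2x·dx/dt + 2y·dy/dt = 0
dy/dt = -x/y · dx/dt = -10/(4√14) · 7 = -5√14/4 m/s
The top is descending at 5√14/4 ≈ 4.677 m/s.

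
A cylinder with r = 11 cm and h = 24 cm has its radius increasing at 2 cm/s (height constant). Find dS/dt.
184π cm²/s

S = 2πrh + 2πr² (lateral + bases)
dS/dt = (2πh + 4πr)·dr/dt = (2π·24 + 4π·11)·2
= 184π cm²/s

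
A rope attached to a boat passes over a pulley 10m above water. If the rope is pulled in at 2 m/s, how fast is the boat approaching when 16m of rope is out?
16√39/39 ≈ 2.562 m/s

rope² = x² + 10²
x = √(16² - 10²) = 2√39
dx/dt = (rope/x) · d(rope)/dt = (16/(2√39)) · (-2) = -16√39/39 m/s
The boat approaches at 16√39/39 ≈ 2.562 m/s.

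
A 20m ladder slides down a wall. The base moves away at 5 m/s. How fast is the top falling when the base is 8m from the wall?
10√21/21 ≈ 2.182 m/s

x² + y² = 20²
2x·dx/dt + 2y·dy/dt = 0
dy/dt = -x/y · dx/dt = -8/(4√21) · 5 = -10√21/21 m/s
The top is descending at 10√21/21 ≈ 2.182 m/s.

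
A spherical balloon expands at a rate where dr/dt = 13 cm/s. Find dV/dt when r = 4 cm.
832π cm³/s

V = (4/3)πr³
dV/dt = dV/dr · dr/dt = 4πr² · 13
At r = 4: dV/dt = 832π cm³/s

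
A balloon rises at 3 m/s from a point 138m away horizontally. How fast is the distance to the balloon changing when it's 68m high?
102√5917/5917 ≈ 1.326 m/s

z² = 138² + y²
z = √(138² + 68²) = 2√5917
dz/dt = y/z · dy/dt = 68/(2√5917) · 3 = 102√5917/5917 ≈ 1.326 m/s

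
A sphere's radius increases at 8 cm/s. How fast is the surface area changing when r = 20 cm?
1280π cm²/s

S = 4πr²
dS/dt = dS/dr · dr/dt = 8πr · 8
At r = 20: dS/dt = 1280π cm²/s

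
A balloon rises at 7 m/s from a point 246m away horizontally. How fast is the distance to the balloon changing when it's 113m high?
791√73285/73285 ≈ 2.922 m/s

z² = 246² + y²
z = √(246² + 113²) = √73285
dz/dt = y/z · dy/dt = 113/√73285 · 7 = 791√73285/73285 ≈ 2.922 m/s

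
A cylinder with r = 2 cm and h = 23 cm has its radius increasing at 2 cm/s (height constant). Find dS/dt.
108π cm²/s

S = 2πrh + 2πr² (lateral + bases)
dS/dt = (2πh + 4πr)·dr/dt = (2π·23 + 4π·2)·2
= 108π cm²/s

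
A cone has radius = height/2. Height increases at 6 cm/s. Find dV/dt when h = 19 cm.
1083π/2 cm³/s

V = (1/3)π(h/2)²h = πh³/12
dV/dt = πh²/4 · 6
At h = 19: dV/dt = 1083π/2 cm³/s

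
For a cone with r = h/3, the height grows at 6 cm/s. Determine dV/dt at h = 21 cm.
294π cm³/s

V = (1/3)π(h/3)²h = πh³/27
dV/dt = πh²/9 · 6
At h = 21: dV/dt = 294π cm³/s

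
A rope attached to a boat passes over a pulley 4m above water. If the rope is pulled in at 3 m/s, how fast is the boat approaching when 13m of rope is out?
13√17/17 ≈ 3.153 m/s

rope² = x² + 4²
x = √(13² - 4²) = 3√17
dx/dt = (rope/x) · d(rope)/dt = (13/(3√17)) · (-3) = -13√17/17 m/s
The boat approaches at 13√17/17 ≈ 3.153 m/s.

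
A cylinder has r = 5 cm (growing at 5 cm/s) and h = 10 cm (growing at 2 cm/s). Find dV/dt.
550π cm³/s

V = πr²h
dV/dt = 2πrh·dr/dt + πr²·dh/dt
= 2π(5)(10)(5) + π(5)²(2)
= 550π cm³/s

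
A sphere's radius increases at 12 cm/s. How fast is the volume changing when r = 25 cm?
30000π cm³/s

V = (4/3)πr³
dV/dt = dV/dr · dr/dt = 4πr² · 12
At r = 25: dV/dt = 30000π cm³/s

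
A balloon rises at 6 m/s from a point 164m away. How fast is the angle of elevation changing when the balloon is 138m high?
0.021419 rad/s

tan(θ) = y/164
sec²(θ) · dθ/dt = (1/164) · dy/dt
dθ/dt = cos²(θ)/164 · 6 = 164/(164² + 138²) · 6
dθ/dt = 0.021419 rad/s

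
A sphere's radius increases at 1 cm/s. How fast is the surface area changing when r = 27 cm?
216π cm²/s

S = 4πr²
dS/dt = dS/dr · dr/dt = 8πr · 1
At r = 27: dS/dt = 216π cm²/s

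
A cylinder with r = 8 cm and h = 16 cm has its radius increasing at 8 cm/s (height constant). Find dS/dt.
512π cm²/s

S = 2πrh + 2πr² (lateral + bases)
dS/dt = (2πh + 4πr)·dr/dt = (2π·16 + 4π·8)·8
= 512π cm²/s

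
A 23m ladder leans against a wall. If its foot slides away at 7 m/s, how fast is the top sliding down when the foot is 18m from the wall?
126√205/205 ≈ 8.8 m/s

x² + y² = 23²
2x·dx/dt + 2y·dy/dt = 0
dy/dt = -x/y · dx/dt = -18/√205 · 7 = -126√205/205 m/s
The top is descending at 126√205/205 ≈ 8.8 m/s.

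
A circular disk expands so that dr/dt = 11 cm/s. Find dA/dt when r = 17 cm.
374π cm²/s

A = πr²
dA/dt = 2πr · dr/dt = 2π(17)(11) = 374π cm²/s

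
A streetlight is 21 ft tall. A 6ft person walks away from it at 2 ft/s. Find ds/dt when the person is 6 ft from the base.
4/5 ft/s

By similar triangles: 21/(x+s) = 6/s
Solving: s = 6x/15
ds/dt = 6/15 · dx/dt = 2/5 · 2 = 4/5 ft/s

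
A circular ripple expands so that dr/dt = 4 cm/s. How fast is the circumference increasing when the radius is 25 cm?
8π cm/s

C = 2πr
dC/dt = 2π · dr/dt = 2π · 4 = 8π cm/s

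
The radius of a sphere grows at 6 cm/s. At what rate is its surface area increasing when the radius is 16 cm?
768π cm²/s

S = 4πr²
dS/dt = dS/dr · dr/dt = 8πr · 6
At r = 16: dS/dt = 768π cm²/s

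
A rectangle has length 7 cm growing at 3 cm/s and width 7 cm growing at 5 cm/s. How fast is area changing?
56 cm²/s

A = lw
dA/dt = w·dl/dt + l·dw/dt = 7·3 + 7·5 = 56 cm²/s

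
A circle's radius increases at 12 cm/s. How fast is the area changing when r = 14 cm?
336π cm²/s

A = πr²
dA/dt = 2πr · dr/dt = 2π(14)(12) = 336π cm²/s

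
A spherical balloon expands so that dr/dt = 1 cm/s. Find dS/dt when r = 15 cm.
120π cm²/s

S = 4πr²
dS/dt = dS/dr · dr/dt = 8πr · 1
At r = 15: dS/dt = 120π cm²/s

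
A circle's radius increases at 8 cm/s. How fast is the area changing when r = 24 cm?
384π cm²/s

A = πr²
dA/dt = 2πr · dr/dt = 2π(24)(8) = 384π cm²/s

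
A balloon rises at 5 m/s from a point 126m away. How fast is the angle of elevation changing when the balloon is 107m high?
0.023056 rad/s

tan(θ) = y/126
sec²(θ) · dθ/dt = (1/126) · dy/dt
dθ/dt = cos²(θ)/126 · 5 = 126/(126² + 107²) · 5
dθ/dt = 0.023056 rad/s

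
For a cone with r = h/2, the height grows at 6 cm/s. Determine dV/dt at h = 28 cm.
1176π cm³/s

V = (1/3)π(h/2)²h = πh³/12
dV/dt = πh²/4 · 6
At h = 28: dV/dt = 1176π cm³/s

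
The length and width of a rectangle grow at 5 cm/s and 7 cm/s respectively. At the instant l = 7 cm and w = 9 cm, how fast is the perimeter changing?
24 cm/s

P = 2(l + w)
dP/dt = 2(dl/dt + dw/dt) = 2(5 + 7) = 24 cm/s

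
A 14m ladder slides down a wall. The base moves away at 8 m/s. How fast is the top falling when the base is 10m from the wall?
10√6/3 ≈ 8.165 m/s

x² + y² = 14²
2x·dx/dt + 2y·dy/dt = 0
dy/dt = -x/y · dx/dt = -10/(4√6) · 8 = -10√6/3 m/s
The top is descending at 10√6/3 ≈ 8.165 m/s.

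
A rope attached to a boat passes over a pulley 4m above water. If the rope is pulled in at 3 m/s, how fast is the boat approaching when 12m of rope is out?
9√2/4 ≈ 3.182 m/s

rope² = x² + 4²
x = √(12² - 4²) = 8√2
dx/dt = (rope/x) · d(rope)/dt = (12/(8√2)) · (-3) = -9√2/4 m/s
The boat approaches at 9√2/4 ≈ 3.182 m/s.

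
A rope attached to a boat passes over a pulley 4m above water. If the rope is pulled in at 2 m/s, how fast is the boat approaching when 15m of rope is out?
30√209/209 ≈ 2.075 m/s

rope² = x² + 4²
x = √(15² - 4²) = √209
dx/dt = (rope/x) · d(rope)/dt = (15/√209) · (-2) = -30√209/209 m/s
The boat approaches at 30√209/209 ≈ 2.075 m/s.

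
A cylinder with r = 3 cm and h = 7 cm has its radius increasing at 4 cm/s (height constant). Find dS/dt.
104π cm²/s

S = 2πrh + 2πr² (lateral + bases)
dS/dt = (2πh + 4πr)·dr/dt = (2π·7 + 4π·3)·4
= 104π cm²/s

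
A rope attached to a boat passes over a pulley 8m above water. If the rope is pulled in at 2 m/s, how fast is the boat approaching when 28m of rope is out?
14√5/15 ≈ 2.087 m/s

rope² = x² + 8²
x = √(28² - 8²) = 12√5
dx/dt = (rope/x) · d(rope)/dt = (28/(12√5)) · (-2) = -14√5/15 m/s
The boat approaches at 14√5/15 ≈ 2.087 m/s.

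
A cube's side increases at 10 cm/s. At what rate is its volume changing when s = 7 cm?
1470 cm³/s

V = s³
dV/dt = 3s² · ds/dt = 3·7²·10 = 1470 cm³/s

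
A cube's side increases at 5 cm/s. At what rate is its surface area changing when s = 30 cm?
1800 cm²/s

A = 6s²
dA/dt = 12s · ds/dt = 12·30·5 = 1800 cm²/s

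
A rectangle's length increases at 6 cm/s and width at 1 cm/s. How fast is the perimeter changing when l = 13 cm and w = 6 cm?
14 cm/s

P = 2(l + w)
dP/dt = 2(dl/dt + dw/dt) = 2(6 + 1) = 14 cm/s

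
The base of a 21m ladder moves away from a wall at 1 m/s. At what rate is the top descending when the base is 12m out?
4√33/33 ≈ 0.6963 m/s

x² + y² = 21²
2x·dx/dt + 2y·dy/dt = 0
dy/dt = -x/y · dx/dt = -12/(3√33) · 1 = -4√33/33 m/s
The top is descending at 4√33/33 ≈ 0.6963 m/s.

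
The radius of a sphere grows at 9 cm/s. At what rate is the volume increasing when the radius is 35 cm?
44100π cm³/s

V = (4/3)πr³
dV/dt = dV/dr · dr/dt = 4πr² · 9
At r = 35: dV/dt = 44100π cm³/s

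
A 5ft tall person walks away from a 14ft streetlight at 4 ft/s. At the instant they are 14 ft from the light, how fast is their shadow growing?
20/9 ft/s

By similar triangles: 14/(x+s) = 5/s
Solving: s = 5x/9
ds/dt = 5/9 · dx/dt = 5/9 · 4 = 20/9 ft/s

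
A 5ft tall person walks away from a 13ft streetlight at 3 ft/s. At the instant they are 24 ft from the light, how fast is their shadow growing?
15/8 ft/s

By similar triangles: 13/(x+s) = 5/s
Solving: s = 5x/8
ds/dt = 5/8 · dx/dt = 5/8 · 3 = 15/8 ft/s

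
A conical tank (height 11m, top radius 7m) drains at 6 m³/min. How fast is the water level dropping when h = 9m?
242/(1323π) ≈ 0.05822 m/min

r/h = 7/11, so r = (7/11)h
V = (1/3)πr²h = (1/3)π((7/11)h)²h = (49/363)πh³
dV/dh = (49/121)πh²
dh/dt = (dV/dt)/(dV/dh) = -6/((49/121)π·9²) = -242/(1323π) m/min
The level is dropping at 242/(1323π) ≈ 0.05822 m/min.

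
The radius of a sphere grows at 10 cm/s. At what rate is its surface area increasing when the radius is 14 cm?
1120π cm²/s

S = 4πr²
dS/dt = dS/dr · dr/dt = 8πr · 10
At r = 14: dS/dt = 1120π cm²/s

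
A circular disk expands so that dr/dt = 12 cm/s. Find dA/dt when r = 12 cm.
288π cm²/s

A = πr²
dA/dt = 2πr · dr/dt = 2π(12)(12) = 288π cm²/s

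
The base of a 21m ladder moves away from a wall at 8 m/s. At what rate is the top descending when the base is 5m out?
5√26/13 ≈ 1.961 m/s

x² + y² = 21²
2x·dx/dt + 2y·dy/dt = 0
dy/dt = -x/y · dx/dt = -5/(4√26) · 8 = -5√26/13 m/s
The top is descending at 5√26/13 ≈ 1.961 m/s.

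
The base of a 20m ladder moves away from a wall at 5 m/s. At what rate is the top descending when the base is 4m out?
5√6/12 ≈ 1.021 m/s

x² + y² = 20²
2x·dx/dt + 2y·dy/dt = 0
dy/dt = -x/y · dx/dt = -4/(8√6) · 5 = -5√6/12 m/s
The top is descending at 5√6/12 ≈ 1.021 m/s.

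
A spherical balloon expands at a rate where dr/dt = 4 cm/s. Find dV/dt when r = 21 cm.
7056π cm³/s

V = (4/3)πr³
dV/dt = dV/dr · dr/dt = 4πr² · 4
At r = 21: dV/dt = 7056π cm³/s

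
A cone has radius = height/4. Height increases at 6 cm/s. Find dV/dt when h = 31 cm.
2883π/8 cm³/s

V = (1/3)π(h/4)²h = πh³/48
dV/dt = πh²/16 · 6
At h = 31: dV/dt = 2883π/8 cm³/s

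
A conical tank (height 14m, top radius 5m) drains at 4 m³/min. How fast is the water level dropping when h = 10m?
196/(625π) ≈ 0.09982 m/min

r/h = 5/14, so r = (5/14)h
V = (1/3)πr²h = (1/3)π((5/14)h)²h = (25/588)πh³
dV/dh = (25/196)πh²
dh/dt = (dV/dt)/(dV/dh) = -4/((25/196)π·10²) = -196/(625π) m/min
The level is dropping at 196/(625π) ≈ 0.09982 m/min.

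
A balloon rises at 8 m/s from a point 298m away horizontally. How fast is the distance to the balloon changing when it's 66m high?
132√23290/11645 ≈ 1.73 m/s

z² = 298² + y²
z = √(298² + 66²) = 2√23290
dz/dt = y/z · dy/dt = 66/(2√23290) · 8 = 132√23290/11645 ≈ 1.73 m/s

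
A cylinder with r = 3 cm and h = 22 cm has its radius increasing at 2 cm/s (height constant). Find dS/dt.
112π cm²/s

S = 2πrh + 2πr² (lateral + bases)
dS/dt = (2πh + 4πr)·dr/dt = (2π·22 + 4π·3)·2
= 112π cm²/s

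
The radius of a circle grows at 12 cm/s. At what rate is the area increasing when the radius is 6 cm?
144π cm²/s

A = πr²
dA/dt = 2πr · dr/dt = 2π(6)(12) = 144π cm²/s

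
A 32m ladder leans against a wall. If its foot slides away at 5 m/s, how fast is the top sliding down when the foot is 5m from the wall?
25√111/333 ≈ 0.791 m/s

x² + y² = 32²
2x·dx/dt + 2y·dy/dt = 0
dy/dt = -x/y · dx/dt = -5/(3√111) · 5 = -25√111/333 m/s
The top is descending at 25√111/333 ≈ 0.791 m/s.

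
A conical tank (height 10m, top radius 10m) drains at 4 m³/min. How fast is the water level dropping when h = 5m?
4/(25π) ≈ 0.05093 m/min

r/h = 10/10, so r = h
V = (1/3)πr²h = (1/3)π(h)²h = (1/3)πh³
dV/dh = πh²
dh/dt = (dV/dt)/(dV/dh) = -4/(π·5²) = -4/(25π) m/min
The level is dropping at 4/(25π) ≈ 0.05093 m/min.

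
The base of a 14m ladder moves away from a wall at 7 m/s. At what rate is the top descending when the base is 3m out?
21√187/187 ≈ 1.536 m/s

x² + y² = 14²
2x·dx/dt + 2y·dy/dt = 0
dy/dt = -x/y · dx/dt = -3/√187 · 7 = -21√187/187 m/s
The top is descending at 21√187/187 ≈ 1.536 m/s.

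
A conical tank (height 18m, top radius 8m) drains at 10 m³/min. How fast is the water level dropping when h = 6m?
45/(32π) ≈ 0.4476 m/min

r/h = 8/18, so r = (4/9)h
V = (1/3)πr²h = (1/3)π((4/9)h)²h = (16/243)πh³
dV/dh = (16/81)πh²
dh/dt = (dV/dt)/(dV/dh) = -10/((16/81)π·6²) = -45/(32π) m/min
The level is dropping at 45/(32π) ≈ 0.4476 m/min.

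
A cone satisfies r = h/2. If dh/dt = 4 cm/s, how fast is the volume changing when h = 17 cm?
289π cm³/s

V = (1/3)π(h/2)²h = πh³/12
dV/dt = πh²/4 · 4
At h = 17: dV/dt = 289π cm³/s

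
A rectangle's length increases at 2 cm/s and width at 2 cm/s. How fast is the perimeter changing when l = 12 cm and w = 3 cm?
8 cm/s

P = 2(l + w)
dP/dt = 2(dl/dt + dw/dt) = 2(2 + 2) = 8 cm/s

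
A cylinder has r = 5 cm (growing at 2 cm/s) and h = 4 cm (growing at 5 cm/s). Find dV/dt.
205π cm³/s

V = πr²h
dV/dt = 2πrh·dr/dt + πr²·dh/dt
= 2π(5)(4)(2) + π(5)²(5)
= 205π cm³/s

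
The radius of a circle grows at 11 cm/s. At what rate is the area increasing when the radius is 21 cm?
462π cm²/s

A = πr²
dA/dt = 2πr · dr/dt = 2π(21)(11) = 462π cm²/s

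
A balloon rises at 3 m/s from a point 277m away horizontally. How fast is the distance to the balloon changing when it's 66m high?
198√81085/81085 ≈ 0.6953 m/s

z² = 277² + y²
z = √(277² + 66²) = √81085
dz/dt = y/z · dy/dt = 66/√81085 · 3 = 198√81085/81085 ≈ 0.6953 m/s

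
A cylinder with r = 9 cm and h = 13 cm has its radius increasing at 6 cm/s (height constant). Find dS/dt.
372π cm²/s

S = 2πrh + 2πr² (lateral + bases)
dS/dt = (2πh + 4πr)·dr/dt = (2π·13 + 4π·9)·6
= 372π cm²/s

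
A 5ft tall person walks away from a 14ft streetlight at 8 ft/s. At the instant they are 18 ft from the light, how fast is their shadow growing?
40/9 ft/s

By similar triangles: 14/(x+s) = 5/s
Solving: s = 5x/9
ds/dt = 5/9 · dx/dt = 5/9 · 8 = 40/9 ft/s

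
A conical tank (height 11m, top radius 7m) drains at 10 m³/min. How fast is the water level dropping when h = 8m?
605/(1568π) ≈ 0.1228 m/min

r/h = 7/11, so r = (7/11)h
V = (1/3)πr²h = (1/3)π((7/11)h)²h = (49/363)πh³
dV/dh = (49/121)πh²
dh/dt = (dV/dt)/(dV/dh) = -10/((49/121)π·8²) = -605/(1568π) m/min
The level is dropping at 605/(1568π) ≈ 0.1228 m/min.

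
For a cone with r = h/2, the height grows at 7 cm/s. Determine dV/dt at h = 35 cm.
8575π/4 cm³/s

V = (1/3)π(h/2)²h = πh³/12
dV/dt = πh²/4 · 7
At h = 35: dV/dt = 8575π/4 cm³/s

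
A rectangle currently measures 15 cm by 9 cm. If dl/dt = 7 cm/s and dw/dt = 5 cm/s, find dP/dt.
24 cm/s

P = 2(l + w)
dP/dt = 2(dl/dt + dw/dt) = 2(7 + 5) = 24 cm/s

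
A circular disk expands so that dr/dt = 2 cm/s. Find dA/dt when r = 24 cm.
96π cm²/s

A = πr²
dA/dt = 2πr · dr/dt = 2π(24)(2) = 96π cm²/s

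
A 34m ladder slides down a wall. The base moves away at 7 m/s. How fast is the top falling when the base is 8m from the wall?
4√273/39 ≈ 1.695 m/s

x² + y² = 34²
2x·dx/dt + 2y·dy/dt = 0
dy/dt = -x/y · dx/dt = -8/(2√273) · 7 = -4√273/39 m/s
The top is descending at 4√273/39 ≈ 1.695 m/s.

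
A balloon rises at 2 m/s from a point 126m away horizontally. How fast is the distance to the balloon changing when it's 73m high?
146√21205/21205 ≈ 1.003 m/s

z² = 126² + y²
z = √(126² + 73²) = √21205
dz/dt = y/z · dy/dt = 73/√21205 · 2 = 146√21205/21205 ≈ 1.003 m/s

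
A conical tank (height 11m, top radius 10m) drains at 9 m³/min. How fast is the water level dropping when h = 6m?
121/(400π) ≈ 0.09629 m/min

r/h = 10/11, so r = (10/11)h
V = (1/3)πr²h = (1/3)π((10/11)h)²h = (100/363)πh³
dV/dh = (100/121)πh²
dh/dt = (dV/dt)/(dV/dh) = -9/((100/121)π·6²) = -121/(400π) m/min
The level is dropping at 121/(400π) ≈ 0.09629 m/min.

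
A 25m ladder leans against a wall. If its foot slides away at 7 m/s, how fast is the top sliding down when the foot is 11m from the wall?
11√14/12 ≈ 3.43 m/s

x² + y² = 25²
2x·dx/dt + 2y·dy/dt = 0
dy/dt = -x/y · dx/dt = -11/(6√14) · 7 = -11√14/12 m/s
The top is descending at 11√14/12 ≈ 3.43 m/s.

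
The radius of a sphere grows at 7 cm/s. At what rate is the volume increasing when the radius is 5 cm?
700π cm³/s

V = (4/3)πr³
dV/dt = dV/dr · dr/dt = 4πr² · 7
At r = 5: dV/dt = 700π cm³/s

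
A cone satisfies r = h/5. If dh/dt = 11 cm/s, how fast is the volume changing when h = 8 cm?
704π/25 cm³/s

V = (1/3)π(h/5)²h = πh³/75
dV/dt = πh²/25 · 11
At h = 8: dV/dt = 704π/25 cm³/s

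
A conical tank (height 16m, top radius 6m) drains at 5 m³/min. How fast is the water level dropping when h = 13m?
320/(1521π) ≈ 0.06697 m/min

r/h = 6/16, so r = (3/8)h
V = (1/3)πr²h = (1/3)π((3/8)h)²h = (3/64)πh³
dV/dh = (9/64)πh²
dh/dt = (dV/dt)/(dV/dh) = -5/((9/64)π·13²) = -320/(1521π) m/min
The level is dropping at 320/(1521π) ≈ 0.06697 m/min.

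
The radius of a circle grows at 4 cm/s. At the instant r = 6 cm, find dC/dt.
8π cm/s

C = 2πr
dC/dt = 2π · dr/dt = 2π · 4 = 8π cm/s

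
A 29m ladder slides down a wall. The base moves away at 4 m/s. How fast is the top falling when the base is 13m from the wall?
13√42/42 ≈ 2.006 m/s

x² + y² = 29²
2x·dx/dt + 2y·dy/dt = 0
dy/dt = -x/y · dx/dt = -13/(4√42) · 4 = -13√42/42 m/s
The top is descending at 13√42/42 ≈ 2.006 m/s.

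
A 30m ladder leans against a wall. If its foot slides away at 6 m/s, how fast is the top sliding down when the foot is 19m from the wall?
114√11/77 ≈ 4.91 m/s

x² + y² = 30²
2x·dx/dt + 2y·dy/dt = 0
dy/dt = -x/y · dx/dt = -19/(7√11) · 6 = -114√11/77 m/s
The top is descending at 114√11/77 ≈ 4.91 m/s.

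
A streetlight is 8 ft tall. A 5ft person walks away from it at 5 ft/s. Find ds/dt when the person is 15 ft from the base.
25/3 ft/s

By similar triangles: 8/(x+s) = 5/s
Solving: s = 5x/3
ds/dt = 5/3 · dx/dt = 5/3 · 5 = 25/3 ft/s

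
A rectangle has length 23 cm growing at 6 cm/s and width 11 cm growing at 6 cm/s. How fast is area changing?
204 cm²/s

A = lw
dA/dt = w·dl/dt + l·dw/dt = 11·6 + 23·6 = 204 cm²/s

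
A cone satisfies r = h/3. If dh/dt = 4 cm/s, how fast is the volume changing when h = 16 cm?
1024π/9 cm³/s

V = (1/3)π(h/3)²h = πh³/27
dV/dt = πh²/9 · 4
At h = 16: dV/dt = 1024π/9 cm³/s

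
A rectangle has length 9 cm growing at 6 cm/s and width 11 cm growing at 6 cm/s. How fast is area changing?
120 cm²/s

A = lw
dA/dt = w·dl/dt + l·dw/dt = 11·6 + 9·6 = 120 cm²/s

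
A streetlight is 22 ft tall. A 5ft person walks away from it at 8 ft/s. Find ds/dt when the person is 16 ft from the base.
40/17 ft/s

By similar triangles: 22/(x+s) = 5/s
Solving: s = 5x/17
ds/dt = 5/17 · dx/dt = 5/17 · 8 = 40/17 ft/s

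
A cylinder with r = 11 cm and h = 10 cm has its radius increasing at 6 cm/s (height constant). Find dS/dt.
384π cm²/s

S = 2πrh + 2πr² (lateral + bases)
dS/dt = (2πh + 4πr)·dr/dt = (2π·10 + 4π·11)·6
= 384π cm²/s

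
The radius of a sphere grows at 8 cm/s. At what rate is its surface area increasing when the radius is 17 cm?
1088π cm²/s

S = 4πr²
dS/dt = dS/dr · dr/dt = 8πr · 8
At r = 17: dS/dt = 1088π cm²/s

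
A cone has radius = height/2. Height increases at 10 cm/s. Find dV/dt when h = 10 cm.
250π cm³/s

V = (1/3)π(h/2)²h = πh³/12
dV/dt = πh²/4 · 10
At h = 10: dV/dt = 250π cm³/s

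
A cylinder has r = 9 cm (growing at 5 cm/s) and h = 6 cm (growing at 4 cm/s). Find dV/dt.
864π cm³/s

V = πr²h
dV/dt = 2πrh·dr/dt + πr²·dh/dt
= 2π(9)(6)(5) + π(9)²(4)
= 864π cm³/s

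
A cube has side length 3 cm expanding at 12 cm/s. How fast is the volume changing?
324 cm³/s

V = s³
dV/dt = 3s² · ds/dt = 3·3²·12 = 324 cm³/s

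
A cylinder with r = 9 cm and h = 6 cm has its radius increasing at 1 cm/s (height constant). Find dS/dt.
48π cm²/s

S = 2πrh + 2πr² (lateral + bases)
dS/dt = (2πh + 4πr)·dr/dt = (2π·6 + 4π·9)·1
= 48π cm²/s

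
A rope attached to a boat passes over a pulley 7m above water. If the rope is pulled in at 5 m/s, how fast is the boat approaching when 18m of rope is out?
18√11/11 ≈ 5.427 m/s

rope² = x² + 7²
x = √(18² - 7²) = 5√11
dx/dt = (rope/x) · d(rope)/dt = (18/(5√11)) · (-5) = -18√11/11 m/s
The boat approaches at 18√11/11 ≈ 5.427 m/s.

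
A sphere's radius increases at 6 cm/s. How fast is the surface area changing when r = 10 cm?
480π cm²/s

S = 4πr²
dS/dt = dS/dr · dr/dt = 8πr · 6
At r = 10: dS/dt = 480π cm²/s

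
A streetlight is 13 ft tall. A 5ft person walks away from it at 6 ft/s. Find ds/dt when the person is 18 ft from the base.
15/4 ft/s

By similar triangles: 13/(x+s) = 5/s
Solving: s = 5x/8
ds/dt = 5/8 · dx/dt = 5/8 · 6 = 15/4 ft/s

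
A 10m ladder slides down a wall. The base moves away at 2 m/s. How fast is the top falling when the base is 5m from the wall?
2√3/3 ≈ 1.155 m/s

x² + y² = 10²
2x·dx/dt + 2y·dy/dt = 0
dy/dt = -x/y · dx/dt = -5/(5√3) · 2 = -2√3/3 m/s
The top is descending at 2√3/3 ≈ 1.155 m/s.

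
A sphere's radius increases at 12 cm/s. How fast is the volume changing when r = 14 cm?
9408π cm³/s

V = (4/3)πr³
dV/dt = dV/dr · dr/dt = 4πr² · 12
At r = 14: dV/dt = 9408π cm³/s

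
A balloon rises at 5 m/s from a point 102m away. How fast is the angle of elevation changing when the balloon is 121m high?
0.020363 rad/s

tan(θ) = y/102
sec²(θ) · dθ/dt = (1/102) · dy/dt
dθ/dt = cos²(θ)/102 · 5 = 102/(102² + 121²) · 5
dθ/dt = 0.020363 rad/s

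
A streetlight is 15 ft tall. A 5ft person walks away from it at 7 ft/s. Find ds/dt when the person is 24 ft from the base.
7/2 ft/s

By similar triangles: 15/(x+s) = 5/s
Solving: s = 5x/10
ds/dt = 5/10 · dx/dt = 1/2 · 7 = 7/2 ft/s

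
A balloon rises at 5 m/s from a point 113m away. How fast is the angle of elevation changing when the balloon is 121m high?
0.020613 rad/s

tan(θ) = y/113
sec²(θ) · dθ/dt = (1/113) · dy/dt
dθ/dt = cos²(θ)/113 · 5 = 113/(113² + 121²) · 5
dθ/dt = 0.020613 rad/s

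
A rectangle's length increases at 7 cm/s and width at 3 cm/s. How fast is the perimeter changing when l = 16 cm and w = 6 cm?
20 cm/s

P = 2(l + w)
dP/dt = 2(dl/dt + dw/dt) = 2(7 + 3) = 20 cm/s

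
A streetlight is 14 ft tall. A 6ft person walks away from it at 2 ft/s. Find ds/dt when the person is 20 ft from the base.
3/2 ft/s

By similar triangles: 14/(x+s) = 6/s
Solving: s = 6x/8
ds/dt = 6/8 · dx/dt = 3/4 · 2 = 3/2 ft/s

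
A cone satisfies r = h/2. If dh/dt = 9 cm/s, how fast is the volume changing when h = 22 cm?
1089π cm³/s

V = (1/3)π(h/2)²h = πh³/12
dV/dt = πh²/4 · 9
At h = 22: dV/dt = 1089π cm³/s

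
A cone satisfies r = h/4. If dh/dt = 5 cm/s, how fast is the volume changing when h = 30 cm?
1125π/4 cm³/s

V = (1/3)π(h/4)²h = πh³/48
dV/dt = πh²/16 · 5
At h = 30: dV/dt = 1125π/4 cm³/s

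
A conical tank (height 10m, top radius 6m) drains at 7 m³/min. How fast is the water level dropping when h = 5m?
7/(9π) ≈ 0.2476 m/min

r/h = 6/10, so r = (3/5)h
V = (1/3)πr²h = (1/3)π((3/5)h)²h = (3/25)πh³
dV/dh = (9/25)πh²
dh/dt = (dV/dt)/(dV/dh) = -7/((9/25)π·5²) = -7/(9π) m/min
The level is dropping at 7/(9π) ≈ 0.2476 m/min.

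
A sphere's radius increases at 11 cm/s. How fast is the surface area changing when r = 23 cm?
2024π cm²/s

S = 4πr²
dS/dt = dS/dr · dr/dt = 8πr · 11
At r = 23: dS/dt = 2024π cm²/s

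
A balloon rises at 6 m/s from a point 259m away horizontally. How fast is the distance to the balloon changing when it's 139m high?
417√86402/43201 ≈ 2.837 m/s

z² = 259² + y²
z = √(259² + 139²) = √86402
dz/dt = y/z · dy/dt = 139/√86402 · 6 = 417√86402/43201 ≈ 2.837 m/s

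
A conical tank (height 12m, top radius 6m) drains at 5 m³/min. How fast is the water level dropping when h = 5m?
4/(5π) ≈ 0.2546 m/min

r/h = 6/12, so r = (1/2)h
V = (1/3)πr²h = (1/3)π((1/2)h)²h = (1/12)πh³
dV/dh = (1/4)πh²
dh/dt = (dV/dt)/(dV/dh) = -5/((1/4)π·5²) = -4/(5π) m/min
The level is dropping at 4/(5π) ≈ 0.2546 m/min.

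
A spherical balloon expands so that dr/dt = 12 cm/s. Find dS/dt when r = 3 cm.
288π cm²/s

S = 4πr²
dS/dt = dS/dr · dr/dt = 8πr · 12
At r = 3: dS/dt = 288π cm²/s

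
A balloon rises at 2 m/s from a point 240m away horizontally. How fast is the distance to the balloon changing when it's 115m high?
46√2833/2833 ≈ 0.8642 m/s

z² = 240² + y²
z = √(240² + 115²) = 5√2833
dz/dt = y/z · dy/dt = 115/(5√2833) · 2 = 46√2833/2833 ≈ 0.8642 m/s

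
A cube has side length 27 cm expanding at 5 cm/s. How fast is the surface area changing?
1620 cm²/s

A = 6s²
dA/dt = 12s · ds/dt = 12·27·5 = 1620 cm²/s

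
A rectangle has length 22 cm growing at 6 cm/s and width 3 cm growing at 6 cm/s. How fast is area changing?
150 cm²/s

A = lw
dA/dt = w·dl/dt + l·dw/dt = 3·6 + 22·6 = 150 cm²/s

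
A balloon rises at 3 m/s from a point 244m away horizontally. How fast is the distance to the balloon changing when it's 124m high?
93√4682/4682 ≈ 1.359 m/s

z² = 244² + y²
z = √(244² + 124²) = 4√4682
dz/dt = y/z · dy/dt = 124/(4√4682) · 3 = 93√4682/4682 ≈ 1.359 m/s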